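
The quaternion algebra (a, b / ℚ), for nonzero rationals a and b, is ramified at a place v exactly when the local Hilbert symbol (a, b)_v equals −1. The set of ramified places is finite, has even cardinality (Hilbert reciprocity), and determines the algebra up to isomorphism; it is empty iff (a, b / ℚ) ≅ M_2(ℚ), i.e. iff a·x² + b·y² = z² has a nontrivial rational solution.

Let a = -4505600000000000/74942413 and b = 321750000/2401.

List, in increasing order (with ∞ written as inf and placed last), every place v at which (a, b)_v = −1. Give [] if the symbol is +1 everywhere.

[5, 11]

(a, b) ≡ (-1430, 143) mod (ℚ^×)²; places V = {2, 3, 5, 7, 11, 13, ∞}.
(a,b)_11: α=1, u≡10; β=1, v≡7 (mod 11); (10|11)=-1, (7|11)=-1; sign (−1)^1·-1^1·-1^1 = -1.
(a,b)_5: α=11, u≡4; β=6, v≡2 (mod 5); (4|5)=+1, (2|5)=-1; sign (−1)^0·+1^6·-1^11 = -1.
(a,b)_∞: sgn(-1430)=−, sgn(143)=+, so +1.
(a,b)_13: α=-1, u≡7; β=1, v≡6 (mod 13); (7|13)=-1, (6|13)=-1; sign (−1)^0·-1^1·-1^-1 = +1.
(a,b)_3: α=0, u≡1; β=2, v≡2 (mod 3); (1|3)=+1, (2|3)=-1; sign (−1)^0·+1^2·-1^0 = +1.
(a,b)_2: α=23, β=4; u≡5, v≡7 (mod 8); ε(u)ε(v)=0·1, αω(v)=23·0, βω(u)=4·1; sum ≡ 0  ⇒  +1.
(a,b)_7: α=-8, u≡6; β=-4, v≡5 (mod 7); (6|7)=-1, (5|7)=-1; sign (−1)^0·-1^-4·-1^-8 = +1.
Ram(-1430, 143) = {5, 11}; no ℚ_5-point on the conic.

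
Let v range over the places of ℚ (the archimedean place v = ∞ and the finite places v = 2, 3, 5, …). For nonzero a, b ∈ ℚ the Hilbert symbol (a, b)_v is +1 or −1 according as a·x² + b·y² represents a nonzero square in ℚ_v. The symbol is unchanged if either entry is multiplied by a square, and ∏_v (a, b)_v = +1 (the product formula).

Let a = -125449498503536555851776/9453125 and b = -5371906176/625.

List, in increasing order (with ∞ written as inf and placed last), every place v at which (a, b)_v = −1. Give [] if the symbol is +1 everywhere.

[2, 13, 19, 29, 31, inf]

(a, b) ≡ (-14105, -9326226) mod (ℚ^×)²; places V = {2, 3, 5, 7, 11, 13, 19, 29, 31, ∞}.
(a,b)_2: α=18, β=7; u≡7, v≡7 (mod 8); ε(u)ε(v)=1·1, αω(v)=18·0, βω(u)=7·0; sum ≡ 1  ⇒  -1.
(a,b)_19: α=2, u≡18; β=1, v≡5 (mod 19); (18|19)=-1, (5|19)=+1; sign (−1)^0·-1^1·+1^2 = -1.
(a,b)_29: α=0, u≡21; β=1, v≡25 (mod 29); (21|29)=-1, (25|29)=+1; sign (−1)^0·-1^1·+1^0 = -1.
(a,b)_3: α=10, u≡1; β=3, v≡2 (mod 3); (1|3)=+1, (2|3)=-1; sign (−1)^0·+1^3·-1^10 = +1.
(a,b)_7: α=3, u≡4; β=1, v≡6 (mod 7); (4|7)=+1, (6|7)=-1; sign (−1)^1·+1^1·-1^3 = +1.
(a,b)_13: α=3, u≡5; β=1, v≡12 (mod 13); (5|13)=-1, (12|13)=+1; sign (−1)^0·-1^1·+1^3 = -1.
(a,b)_5: α=-7, u≡4; β=-4, v≡4 (mod 5); (4|5)=+1, (4|5)=+1; sign (−1)^0·+1^-4·+1^-7 = +1.
(a,b)_11: α=-2, u≡8; β=0, v≡5 (mod 11); (8|11)=-1, (5|11)=+1; sign (−1)^0·-1^0·+1^-2 = +1.
(a,b)_31: α=3, u≡16; β=1, v≡20 (mod 31); (16|31)=+1, (20|31)=+1; sign (−1)^1·+1^1·+1^3 = -1.
(a,b)_∞: sgn(-14105)=−, sgn(-9326226)=−, so -1.
Ram(-14105, -9326226) = {2, 13, 19, 29, 31, ∞}; no ℚ_2-point on the conic.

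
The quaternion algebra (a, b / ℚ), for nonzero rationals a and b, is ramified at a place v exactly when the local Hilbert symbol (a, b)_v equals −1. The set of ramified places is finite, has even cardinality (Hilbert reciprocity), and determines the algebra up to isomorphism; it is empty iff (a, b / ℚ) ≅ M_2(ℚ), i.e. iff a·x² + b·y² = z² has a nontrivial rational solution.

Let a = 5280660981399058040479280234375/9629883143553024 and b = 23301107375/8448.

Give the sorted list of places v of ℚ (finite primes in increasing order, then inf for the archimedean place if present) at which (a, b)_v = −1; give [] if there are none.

Mod squares: a ≡ 2015, b ≡ 181996815. Check v ∈ {∞, 2, 3, 5, 7, 11, 13, 17, 23, 31}.
v=13: a=13^13·(≡3), b=13^3·(≡3) mod 13; (3|13)=+1, (3|13)=+1; (−1)^{13·3·6}·(+1)^3·(+1)^13 = +1.
v=5: a=5^7·(≡3), b=5^3·(≡3) mod 5; (3|5)=-1, (3|5)=-1; (−1)^{7·3·2}·(-1)^3·(-1)^7 = +1.
v=2: v_2(a)=-26, v_2(b)=-8; units ≡ 7, 7 (mod 8); ε·ε+αω+βω = 1·1+-26·0+-8·0 ≡ 1  ⇒  (a,b)_2 = -1.
v=11: a=11^-6·(≡8), b=11^-1·(≡2) mod 11; (8|11)=-1, (2|11)=-1; (−1)^{-6·-1·5}·(-1)^-1·(-1)^-6 = -1.
v=17: a=17^2·(≡4), b=17^1·(≡15) mod 17; (4|17)=+1, (15|17)=+1; (−1)^{2·1·8}·(+1)^1·(+1)^2 = +1.
v=3: a=3^-4·(≡2), b=3^-1·(≡1) mod 3; (2|3)=-1, (1|3)=+1; (−1)^{-4·-1·1}·(-1)^-1·(+1)^-4 = -1.
v=23: a=23^2·(≡5), b=23^1·(≡13) mod 23; (5|23)=-1, (13|23)=+1; (−1)^{2·1·11}·(-1)^1·(+1)^2 = -1.
v=31: a=31^3·(≡3), b=31^1·(≡21) mod 31; (3|31)=-1, (21|31)=-1; (−1)^{3·1·15}·(-1)^1·(-1)^3 = -1.
v=7: a=7^2·(≡6), b=7^1·(≡3) mod 7; (6|7)=-1, (3|7)=-1; (−1)^{2·1·3}·(-1)^1·(-1)^2 = -1.
v=∞: 2015 > 0 and 181996815 > 0  ⇒  (a,b)_∞ = +1.
(2015, 181996815 / ℚ) ramifies at {2, 3, 7, 11, 23, 31}: a division algebra.

[2, 3, 7, 11, 23, 31]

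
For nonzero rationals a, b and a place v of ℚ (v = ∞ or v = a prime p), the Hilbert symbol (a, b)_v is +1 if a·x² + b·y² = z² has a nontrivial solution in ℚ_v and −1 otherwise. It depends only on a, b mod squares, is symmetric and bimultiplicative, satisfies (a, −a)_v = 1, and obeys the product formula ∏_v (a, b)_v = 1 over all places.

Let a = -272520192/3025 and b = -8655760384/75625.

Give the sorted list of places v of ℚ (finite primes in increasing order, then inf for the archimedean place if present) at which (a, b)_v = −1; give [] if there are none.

Mod squares: a ≡ -266133, b ≡ -19. Check v ∈ {∞, 2, 3, 5, 7, 11, 19, 23, 29}.
v=3: a=3^1·(≡2), b=3^0·(≡2) mod 3; (2|3)=-1, (2|3)=-1; (−1)^{1·0·1}·(-1)^0·(-1)^1 = -1.
v=∞: -266133 < 0 and -19 < 0  ⇒  (a,b)_∞ = -1.
v=7: a=7^1·(≡3), b=7^0·(≡4) mod 7; (3|7)=-1, (4|7)=+1; (−1)^{1·0·3}·(-1)^0·(+1)^1 = +1.
v=23: a=23^1·(≡21), b=23^2·(≡3) mod 23; (21|23)=-1, (3|23)=+1; (−1)^{1·2·11}·(-1)^2·(+1)^1 = +1.
v=11: a=11^-2·(≡4), b=11^-2·(≡9) mod 11; (4|11)=+1, (9|11)=+1; (−1)^{-2·-2·5}·(+1)^-2·(+1)^-2 = +1.
v=29: a=29^1·(≡16), b=29^2·(≡26) mod 29; (16|29)=+1, (26|29)=-1; (−1)^{1·2·14}·(+1)^2·(-1)^1 = -1.
v=19: a=19^1·(≡2), b=19^1·(≡13) mod 19; (2|19)=-1, (13|19)=-1; (−1)^{1·1·9}·(-1)^1·(-1)^1 = -1.
v=5: a=5^-2·(≡3), b=5^-4·(≡1) mod 5; (3|5)=-1, (1|5)=+1; (−1)^{-2·-4·2}·(-1)^-4·(+1)^-2 = +1.
v=2: v_2(a)=10, v_2(b)=10; units ≡ 3, 5 (mod 8); ε·ε+αω+βω = 1·0+10·1+10·1 ≡ 0  ⇒  (a,b)_2 = +1.
|Ram(-266133, -19)| = 4, even; anisotropic at {3, 19, 29, ∞}.

[3, 19, 29, inf]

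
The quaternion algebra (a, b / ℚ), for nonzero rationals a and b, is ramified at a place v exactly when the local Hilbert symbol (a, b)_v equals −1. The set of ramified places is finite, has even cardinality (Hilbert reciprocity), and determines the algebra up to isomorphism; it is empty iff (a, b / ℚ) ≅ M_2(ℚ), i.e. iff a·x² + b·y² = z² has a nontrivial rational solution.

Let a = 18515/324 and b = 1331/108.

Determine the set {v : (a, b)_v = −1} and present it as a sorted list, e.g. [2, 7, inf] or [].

Mod squares: a ≡ 35, b ≡ 33. Check v ∈ {∞, 2, 3, 5, 7, 11, 23}.
v=2: v_2(a)=-2, v_2(b)=-2; units ≡ 3, 1 (mod 8); ε·ε+αω+βω = 1·0+-2·0+-2·1 ≡ 0  ⇒  (a,b)_2 = +1.
v=11: a=11^0·(≡7), b=11^3·(≡5) mod 11; (7|11)=-1, (5|11)=+1; (−1)^{0·3·5}·(-1)^3·(+1)^0 = -1.
v=3: a=3^-4·(≡2), b=3^-3·(≡2) mod 3; (2|3)=-1, (2|3)=-1; (−1)^{-4·-3·1}·(-1)^-3·(-1)^-4 = -1.
v=∞: 35 > 0 and 33 > 0  ⇒  (a,b)_∞ = +1.
v=23: a=23^2·(≡6), b=23^0·(≡7) mod 23; (6|23)=+1, (7|23)=-1; (−1)^{2·0·11}·(+1)^0·(-1)^2 = +1.
v=5: a=5^1·(≡2), b=5^0·(≡2) mod 5; (2|5)=-1, (2|5)=-1; (−1)^{1·0·2}·(-1)^0·(-1)^1 = -1.
v=7: a=7^1·(≡3), b=7^0·(≡5) mod 7; (3|7)=-1, (5|7)=-1; (−1)^{1·0·3}·(-1)^0·(-1)^1 = -1.
Ram(35, 33) = {3, 5, 7, 11}; no ℚ_3-point on the conic.

[3, 5, 7, 11]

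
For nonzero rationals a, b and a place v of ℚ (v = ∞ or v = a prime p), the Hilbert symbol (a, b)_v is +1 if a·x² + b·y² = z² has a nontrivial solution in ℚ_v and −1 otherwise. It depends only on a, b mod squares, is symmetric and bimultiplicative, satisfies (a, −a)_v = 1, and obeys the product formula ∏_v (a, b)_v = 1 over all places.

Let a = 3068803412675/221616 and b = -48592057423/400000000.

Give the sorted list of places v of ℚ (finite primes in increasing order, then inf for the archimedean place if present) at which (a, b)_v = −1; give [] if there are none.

(a, b) ≡ (2327633, -7) mod (ℚ^×)²; places V = {2, 3, 5, 7, 11, 13, 17, 19, 29, 37, 43, ∞}.
(a,b)_37: α=1, u≡30; β=0, v≡12 (mod 37); (30|37)=+1, (12|37)=+1; sign (−1)^0·+1^0·+1^1 = +1.
(a,b)_11: α=3, u≡8; β=0, v≡9 (mod 11); (8|11)=-1, (9|11)=+1; sign (−1)^0·-1^0·+1^3 = +1.
(a,b)_17: α=0, u≡6; β=2, v≡14 (mod 17); (6|17)=-1, (14|17)=-1; sign (−1)^0·-1^2·-1^0 = +1.
(a,b)_19: α=-1, u≡8; β=0, v≡13 (mod 19); (8|19)=-1, (13|19)=-1; sign (−1)^0·-1^0·-1^-1 = -1.
(a,b)_2: α=-4, β=-10; u≡1, v≡1 (mod 8); ε(u)ε(v)=0·0, αω(v)=-4·0, βω(u)=-10·0; sum ≡ 0  ⇒  +1.
(a,b)_3: α=-6, u≡2; β=0, v≡2 (mod 3); (2|3)=-1, (2|3)=-1; sign (−1)^0·-1^0·-1^-6 = +1.
(a,b)_43: α=1, u≡22; β=0, v≡24 (mod 43); (22|43)=-1, (24|43)=+1; sign (−1)^0·-1^0·+1^1 = +1.
(a,b)_∞: sgn(2327633)=+, sgn(-7)=−, so +1.
(a,b)_13: α=2, u≡1; β=4, v≡11 (mod 13); (1|13)=+1, (11|13)=-1; sign (−1)^0·+1^4·-1^2 = +1.
(a,b)_7: α=3, u≡5; β=1, v≡5 (mod 7); (5|7)=-1, (5|7)=-1; sign (−1)^1·-1^1·-1^3 = -1.
(a,b)_29: α=0, u≡20; β=2, v≡9 (mod 29); (20|29)=+1, (9|29)=+1; sign (−1)^0·+1^2·+1^0 = +1.
(a,b)_5: α=2, u≡2; β=-8, v≡3 (mod 5); (2|5)=-1, (3|5)=-1; sign (−1)^0·-1^-8·-1^2 = +1.
Ram(2327633, -7) = {7, 19}; no ℚ_7-point on the conic.

[7, 19]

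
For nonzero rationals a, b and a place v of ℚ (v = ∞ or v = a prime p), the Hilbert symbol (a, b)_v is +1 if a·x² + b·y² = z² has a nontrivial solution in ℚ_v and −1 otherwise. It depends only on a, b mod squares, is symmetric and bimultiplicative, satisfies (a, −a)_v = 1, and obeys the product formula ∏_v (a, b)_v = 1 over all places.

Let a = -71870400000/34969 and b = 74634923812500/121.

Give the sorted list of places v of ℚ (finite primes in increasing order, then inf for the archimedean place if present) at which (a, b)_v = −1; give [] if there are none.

[2, 31]

Mod squares: a ≡ -49910, b ≡ 29. Check v ∈ {∞, 2, 3, 5, 7, 11, 17, 23, 29, 31}.
v=5: a=5^5·(≡3), b=5^6·(≡4) mod 5; (3|5)=-1, (4|5)=+1; (−1)^{5·6·2}·(-1)^6·(+1)^5 = +1.
v=23: a=23^1·(≡19), b=23^2·(≡12) mod 23; (19|23)=-1, (12|23)=+1; (−1)^{1·2·11}·(-1)^2·(+1)^1 = +1.
v=3: a=3^2·(≡1), b=3^4·(≡2) mod 3; (1|3)=+1, (2|3)=-1; (−1)^{2·4·1}·(+1)^4·(-1)^2 = +1.
v=29: a=29^0·(≡1), b=29^1·(≡6) mod 29; (1|29)=+1, (6|29)=+1; (−1)^{0·1·14}·(+1)^1·(+1)^0 = +1.
v=11: a=11^-2·(≡10), b=11^-2·(≡7) mod 11; (10|11)=-1, (7|11)=-1; (−1)^{-2·-2·5}·(-1)^-2·(-1)^-2 = +1.
v=∞: -49910 < 0 and 29 > 0  ⇒  (a,b)_∞ = +1.
v=7: a=7^1·(≡5), b=7^0·(≡1) mod 7; (5|7)=-1, (1|7)=+1; (−1)^{1·0·3}·(-1)^0·(+1)^1 = +1.
v=31: a=31^1·(≡7), b=31^2·(≡29) mod 31; (7|31)=+1, (29|31)=-1; (−1)^{1·2·15}·(+1)^2·(-1)^1 = -1.
v=17: a=17^-2·(≡15), b=17^0·(≡12) mod 17; (15|17)=+1, (12|17)=-1; (−1)^{-2·0·8}·(+1)^0·(-1)^-2 = +1.
v=2: v_2(a)=9, v_2(b)=2; units ≡ 5, 5 (mod 8); ε·ε+αω+βω = 0·0+9·1+2·1 ≡ 1  ⇒  (a,b)_2 = -1.
(-49910, 29 / ℚ) ramifies at {2, 31}: a division algebra.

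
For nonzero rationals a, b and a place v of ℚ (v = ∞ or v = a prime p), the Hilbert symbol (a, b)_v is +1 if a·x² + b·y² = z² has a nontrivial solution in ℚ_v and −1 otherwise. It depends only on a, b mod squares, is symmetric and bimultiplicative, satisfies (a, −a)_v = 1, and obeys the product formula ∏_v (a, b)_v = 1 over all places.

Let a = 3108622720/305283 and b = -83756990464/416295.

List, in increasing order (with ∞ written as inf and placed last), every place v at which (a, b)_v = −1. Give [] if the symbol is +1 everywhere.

[3, 5]

(a, b) ≡ (210, -55) mod (ℚ^×)²; places V = {2, 3, 5, 7, 11, 17, 19, 29, ∞}.
(a,b)_3: α=-1, u≡1; β=-2, v≡2 (mod 3); (1|3)=+1, (2|3)=-1; sign (−1)^0·+1^-2·-1^-1 = -1.
(a,b)_19: α=0, u≡4; β=2, v≡8 (mod 19); (4|19)=+1, (8|19)=-1; sign (−1)^0·+1^2·-1^0 = +1.
(a,b)_2: α=7, β=14; u≡1, v≡1 (mod 8); ε(u)ε(v)=0·0, αω(v)=7·0, βω(u)=14·0; sum ≡ 0  ⇒  +1.
(a,b)_11: α=-2, u≡4; β=-1, v≡8 (mod 11); (4|11)=+1, (8|11)=-1; sign (−1)^0·+1^-1·-1^-2 = +1.
(a,b)_7: α=5, u≡1; β=2, v≡2 (mod 7); (1|7)=+1, (2|7)=+1; sign (−1)^0·+1^2·+1^5 = +1.
(a,b)_17: α=2, u≡5; β=2, v≡15 (mod 17); (5|17)=-1, (15|17)=+1; sign (−1)^0·-1^2·+1^2 = +1.
(a,b)_29: α=-2, u≡23; β=-2, v≡15 (mod 29); (23|29)=+1, (15|29)=-1; sign (−1)^0·+1^-2·-1^-2 = +1.
(a,b)_5: α=1, u≡3; β=-1, v≡4 (mod 5); (3|5)=-1, (4|5)=+1; sign (−1)^0·-1^-1·+1^1 = -1.
(a,b)_∞: sgn(210)=+, sgn(-55)=−, so +1.
|Ram(210, -55)| = 2, even; anisotropic at {3, 5}.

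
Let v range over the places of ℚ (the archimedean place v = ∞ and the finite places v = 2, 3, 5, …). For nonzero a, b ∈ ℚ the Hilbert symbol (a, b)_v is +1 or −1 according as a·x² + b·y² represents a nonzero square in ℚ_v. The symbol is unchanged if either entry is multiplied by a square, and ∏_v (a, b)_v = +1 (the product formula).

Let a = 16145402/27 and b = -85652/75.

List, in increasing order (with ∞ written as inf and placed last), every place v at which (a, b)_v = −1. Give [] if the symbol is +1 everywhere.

[13, 19]

(a, b) ≡ (988494, -1311) mod (ℚ^×)²; places V = {2, 3, 5, 7, 13, 19, 23, 29, ∞}.
(a,b)_29: α=1, u≡2; β=0, v≡23 (mod 29); (2|29)=-1, (23|29)=+1; sign (−1)^0·-1^0·+1^1 = +1.
(a,b)_13: α=1, u≡12; β=0, v≡7 (mod 13); (12|13)=+1, (7|13)=-1; sign (−1)^0·+1^0·-1^1 = -1.
(a,b)_2: α=1, β=2; u≡7, v≡1 (mod 8); ε(u)ε(v)=1·0, αω(v)=1·0, βω(u)=2·0; sum ≡ 0  ⇒  +1.
(a,b)_5: α=0, u≡1; β=-2, v≡1 (mod 5); (1|5)=+1, (1|5)=+1; sign (−1)^0·+1^-2·+1^0 = +1.
(a,b)_23: α=1, u≡15; β=1, v≡8 (mod 23); (15|23)=-1, (8|23)=+1; sign (−1)^1·-1^1·+1^1 = +1.
(a,b)_19: α=1, u≡5; β=1, v≡5 (mod 19); (5|19)=+1, (5|19)=+1; sign (−1)^1·+1^1·+1^1 = -1.
(a,b)_3: α=-3, u≡2; β=-1, v≡1 (mod 3); (2|3)=-1, (1|3)=+1; sign (−1)^1·-1^-1·+1^-3 = +1.
(a,b)_∞: sgn(988494)=+, sgn(-1311)=−, so +1.
(a,b)_7: α=2, u≡6; β=2, v≡6 (mod 7); (6|7)=-1, (6|7)=-1; sign (−1)^0·-1^2·-1^2 = +1.
Ram(988494, -1311) = {13, 19}; no ℚ_13-point on the conic.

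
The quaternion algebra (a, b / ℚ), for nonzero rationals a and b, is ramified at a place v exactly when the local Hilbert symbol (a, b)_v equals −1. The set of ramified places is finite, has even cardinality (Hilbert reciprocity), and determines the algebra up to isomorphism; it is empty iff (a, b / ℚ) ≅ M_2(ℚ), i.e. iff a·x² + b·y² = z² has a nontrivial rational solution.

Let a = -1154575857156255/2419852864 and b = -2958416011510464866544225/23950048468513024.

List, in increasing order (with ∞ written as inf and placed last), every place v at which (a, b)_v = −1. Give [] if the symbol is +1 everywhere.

[29, inf]

(a, b) ≡ (-95, -61161) mod (ℚ^×)²; places V = {2, 3, 5, 7, 11, 13, 19, 29, 37, 43, ∞}.
(a,b)_11: α=-2, u≡9; β=-6, v≡6 (mod 11); (9|11)=+1, (6|11)=-1; sign (−1)^0·+1^-6·-1^-2 = +1.
(a,b)_∞: sgn(-95)=−, sgn(-61161)=−, so -1.
(a,b)_2: α=-6, β=-8; u≡1, v≡7 (mod 8); ε(u)ε(v)=0·1, αω(v)=-6·0, βω(u)=-8·0; sum ≡ 0  ⇒  +1.
(a,b)_19: α=5, u≡8; β=7, v≡1 (mod 19); (8|19)=-1, (1|19)=+1; sign (−1)^1·-1^7·+1^5 = +1.
(a,b)_13: α=-2, u≡12; β=-4, v≡3 (mod 13); (12|13)=+1, (3|13)=+1; sign (−1)^0·+1^-4·+1^-2 = +1.
(a,b)_7: α=0, u≡6; β=2, v≡6 (mod 7); (6|7)=-1, (6|7)=-1; sign (−1)^0·-1^2·-1^0 = +1.
(a,b)_29: α=2, u≡21; β=3, v≡21 (mod 29); (21|29)=-1, (21|29)=-1; sign (−1)^0·-1^3·-1^2 = -1.
(a,b)_3: α=4, u≡1; β=7, v≡1 (mod 3); (1|3)=+1, (1|3)=+1; sign (−1)^0·+1^7·+1^4 = +1.
(a,b)_37: α=2, u≡16; β=3, v≡34 (mod 37); (16|37)=+1, (34|37)=+1; sign (−1)^0·+1^3·+1^2 = +1.
(a,b)_5: α=1, u≡1; β=2, v≡4 (mod 5); (1|5)=+1, (4|5)=+1; sign (−1)^0·+1^2·+1^1 = +1.
(a,b)_43: α=-2, u≡8; β=-2, v≡2 (mod 43); (8|43)=-1, (2|43)=-1; sign (−1)^0·-1^-2·-1^-2 = +1.
(-95, -61161 / ℚ) ramifies at {29, ∞}: a division algebra.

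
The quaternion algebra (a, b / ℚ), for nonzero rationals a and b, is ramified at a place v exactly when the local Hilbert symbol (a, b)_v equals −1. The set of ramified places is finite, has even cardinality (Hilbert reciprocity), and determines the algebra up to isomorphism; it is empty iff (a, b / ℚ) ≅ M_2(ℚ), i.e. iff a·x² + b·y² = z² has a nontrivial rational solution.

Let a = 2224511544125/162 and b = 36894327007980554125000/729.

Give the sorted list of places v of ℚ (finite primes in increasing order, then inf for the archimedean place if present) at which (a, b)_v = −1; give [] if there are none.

(a, b) ≡ (154570, 2146) mod (ℚ^×)²; places V = {2, 3, 5, 13, 29, 37, 41, ∞}.
(a,b)_29: α=3, u≡23; β=5, v≡20 (mod 29); (23|29)=+1, (20|29)=+1; sign (−1)^0·+1^5·+1^3 = +1.
(a,b)_5: α=3, u≡4; β=6, v≡1 (mod 5); (4|5)=+1, (1|5)=+1; sign (−1)^0·+1^6·+1^3 = +1.
(a,b)_2: α=-1, β=3; u≡5, v≡1 (mod 8); ε(u)ε(v)=0·0, αω(v)=-1·0, βω(u)=3·1; sum ≡ 1  ⇒  -1.
(a,b)_∞: sgn(154570)=+, sgn(2146)=+, so +1.
(a,b)_3: α=-4, u≡1; β=-6, v≡1 (mod 3); (1|3)=+1, (1|3)=+1; sign (−1)^0·+1^-6·+1^-4 = +1.
(a,b)_37: α=2, u≡16; β=3, v≡34 (mod 37); (16|37)=+1, (34|37)=+1; sign (−1)^0·+1^3·+1^2 = +1.
(a,b)_13: α=1, u≡2; β=2, v≡3 (mod 13); (2|13)=-1, (3|13)=+1; sign (−1)^0·-1^2·+1^1 = +1.
(a,b)_41: α=1, u≡18; β=2, v≡17 (mod 41); (18|41)=+1, (17|41)=-1; sign (−1)^0·+1^2·-1^1 = -1.
|Ram(154570, 2146)| = 2, even; anisotropic at {2, 41}.

[2, 41]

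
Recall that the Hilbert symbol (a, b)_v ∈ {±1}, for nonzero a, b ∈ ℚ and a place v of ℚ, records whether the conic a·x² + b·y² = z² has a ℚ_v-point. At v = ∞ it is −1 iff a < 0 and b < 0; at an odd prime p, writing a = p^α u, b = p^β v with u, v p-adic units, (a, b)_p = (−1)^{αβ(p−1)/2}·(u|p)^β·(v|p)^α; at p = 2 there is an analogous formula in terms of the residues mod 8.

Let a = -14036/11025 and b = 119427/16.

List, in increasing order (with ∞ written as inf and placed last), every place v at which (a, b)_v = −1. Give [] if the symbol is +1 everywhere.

[2, 7]

(a, b) ≡ (-29, 987) mod (ℚ^×)²; places V = {2, 3, 5, 7, 11, 29, 47, ∞}.
(a,b)_7: α=-2, u≡6; β=1, v≡1 (mod 7); (6|7)=-1, (1|7)=+1; sign (−1)^0·-1^1·+1^-2 = -1.
(a,b)_11: α=2, u≡9; β=2, v≡6 (mod 11); (9|11)=+1, (6|11)=-1; sign (−1)^0·+1^2·-1^2 = +1.
(a,b)_5: α=-2, u≡4; β=0, v≡2 (mod 5); (4|5)=+1, (2|5)=-1; sign (−1)^0·+1^0·-1^-2 = +1.
(a,b)_29: α=1, u≡25; β=0, v≡13 (mod 29); (25|29)=+1, (13|29)=+1; sign (−1)^0·+1^0·+1^1 = +1.
(a,b)_47: α=0, u≡25; β=1, v≡9 (mod 47); (25|47)=+1, (9|47)=+1; sign (−1)^0·+1^1·+1^0 = +1.
(a,b)_3: α=-2, u≡1; β=1, v≡2 (mod 3); (1|3)=+1, (2|3)=-1; sign (−1)^0·+1^1·-1^-2 = +1.
(a,b)_2: α=2, β=-4; u≡3, v≡3 (mod 8); ε(u)ε(v)=1·1, αω(v)=2·1, βω(u)=-4·1; sum ≡ 1  ⇒  -1.
(a,b)_∞: sgn(-29)=−, sgn(987)=+, so +1.
|Ram(-29, 987)| = 2, even; anisotropic at {2, 7}.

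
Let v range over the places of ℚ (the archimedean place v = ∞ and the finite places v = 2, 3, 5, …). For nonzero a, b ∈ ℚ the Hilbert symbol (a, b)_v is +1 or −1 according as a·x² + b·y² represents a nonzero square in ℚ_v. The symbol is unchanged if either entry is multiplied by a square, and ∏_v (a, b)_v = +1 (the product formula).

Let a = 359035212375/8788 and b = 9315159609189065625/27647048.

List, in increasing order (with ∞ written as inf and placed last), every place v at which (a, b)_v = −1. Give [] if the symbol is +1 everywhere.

[2, 23]

(a, b) ≡ (198835, 690) mod (ℚ^×)²; places V = {2, 3, 5, 7, 11, 13, 17, 19, 23, ∞}.
(a,b)_∞: sgn(198835)=+, sgn(690)=+, so +1.
(a,b)_19: α=3, u≡3; β=4, v≡9 (mod 19); (3|19)=-1, (9|19)=+1; sign (−1)^0·-1^4·+1^3 = +1.
(a,b)_23: α=1, u≡5; β=1, v≡14 (mod 23); (5|23)=-1, (14|23)=-1; sign (−1)^1·-1^1·-1^1 = -1.
(a,b)_5: α=3, u≡3; β=5, v≡2 (mod 5); (3|5)=-1, (2|5)=-1; sign (−1)^0·-1^5·-1^3 = +1.
(a,b)_7: α=1, u≡5; β=2, v≡1 (mod 7); (5|7)=-1, (1|7)=+1; sign (−1)^0·-1^2·+1^1 = +1.
(a,b)_3: α=2, u≡1; β=5, v≡2 (mod 3); (1|3)=+1, (2|3)=-1; sign (−1)^0·+1^5·-1^2 = +1.
(a,b)_17: α=2, u≡12; β=4, v≡10 (mod 17); (12|17)=-1, (10|17)=-1; sign (−1)^0·-1^4·-1^2 = +1.
(a,b)_11: α=0, u≡7; β=-2, v≡10 (mod 11); (7|11)=-1, (10|11)=-1; sign (−1)^0·-1^-2·-1^0 = +1.
(a,b)_2: α=-2, β=-3; u≡3, v≡1 (mod 8); ε(u)ε(v)=1·0, αω(v)=-2·0, βω(u)=-3·1; sum ≡ 1  ⇒  -1.
(a,b)_13: α=-3, u≡2; β=-4, v≡1 (mod 13); (2|13)=-1, (1|13)=+1; sign (−1)^0·-1^-4·+1^-3 = +1.
|Ram(198835, 690)| = 2, even; anisotropic at {2, 23}.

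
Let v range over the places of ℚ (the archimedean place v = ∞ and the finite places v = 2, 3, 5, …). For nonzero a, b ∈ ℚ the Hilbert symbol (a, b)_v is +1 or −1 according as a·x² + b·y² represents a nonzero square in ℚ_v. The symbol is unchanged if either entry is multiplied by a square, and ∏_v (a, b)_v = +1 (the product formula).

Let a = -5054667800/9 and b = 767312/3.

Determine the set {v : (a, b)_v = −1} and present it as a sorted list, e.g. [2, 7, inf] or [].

(a, b) ≡ (-182, 143871) mod (ℚ^×)²; places V = {2, 3, 5, 7, 13, 17, 31, ∞}.
(a,b)_17: α=2, u≡7; β=1, v≡6 (mod 17); (7|17)=-1, (6|17)=-1; sign (−1)^0·-1^1·-1^2 = -1.
(a,b)_3: α=-2, u≡1; β=-1, v≡2 (mod 3); (1|3)=+1, (2|3)=-1; sign (−1)^0·+1^-1·-1^-2 = +1.
(a,b)_31: α=2, u≡7; β=1, v≡15 (mod 31); (7|31)=+1, (15|31)=-1; sign (−1)^0·+1^1·-1^2 = +1.
(a,b)_13: α=1, u≡3; β=1, v≡10 (mod 13); (3|13)=+1, (10|13)=+1; sign (−1)^0·+1^1·+1^1 = +1.
(a,b)_∞: sgn(-182)=−, sgn(143871)=+, so +1.
(a,b)_7: α=1, u≡1; β=1, v≡1 (mod 7); (1|7)=+1, (1|7)=+1; sign (−1)^1·+1^1·+1^1 = -1.
(a,b)_2: α=3, β=4; u≡5, v≡7 (mod 8); ε(u)ε(v)=0·1, αω(v)=3·0, βω(u)=4·1; sum ≡ 0  ⇒  +1.
(a,b)_5: α=2, u≡2; β=0, v≡4 (mod 5); (2|5)=-1, (4|5)=+1; sign (−1)^0·-1^0·+1^2 = +1.
Ram(-182, 143871) = {7, 17}; no ℚ_7-point on the conic.

[7, 17]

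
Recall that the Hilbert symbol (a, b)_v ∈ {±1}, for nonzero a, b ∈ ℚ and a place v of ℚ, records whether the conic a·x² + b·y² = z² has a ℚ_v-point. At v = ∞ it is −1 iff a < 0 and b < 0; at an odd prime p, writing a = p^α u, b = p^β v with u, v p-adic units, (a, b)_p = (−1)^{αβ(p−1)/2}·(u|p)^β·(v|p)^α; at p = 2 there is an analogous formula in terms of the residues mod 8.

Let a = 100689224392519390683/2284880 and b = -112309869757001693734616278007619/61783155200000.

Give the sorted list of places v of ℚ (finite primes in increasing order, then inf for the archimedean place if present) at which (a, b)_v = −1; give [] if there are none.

Mod squares: a ≡ 697015, b ≡ -270655. Check v ∈ {∞, 2, 3, 5, 7, 11, 13, 19, 23, 29, 37}.
v=11: a=11^5·(≡3), b=11^9·(≡8) mod 11; (3|11)=+1, (8|11)=-1; (−1)^{5·9·5}·(+1)^9·(-1)^5 = +1.
v=29: a=29^3·(≡9), b=29^4·(≡3) mod 29; (9|29)=+1, (3|29)=-1; (−1)^{3·4·14}·(+1)^4·(-1)^3 = -1.
v=3: a=3^4·(≡1), b=3^6·(≡2) mod 3; (1|3)=+1, (2|3)=-1; (−1)^{4·6·1}·(+1)^6·(-1)^4 = +1.
v=∞: 697015 > 0 and -270655 < 0  ⇒  (a,b)_∞ = +1.
v=5: a=5^-1·(≡3), b=5^-5·(≡4) mod 5; (3|5)=-1, (4|5)=+1; (−1)^{-1·-5·2}·(-1)^-5·(+1)^-1 = -1.
v=7: a=7^0·(≡2), b=7^3·(≡6) mod 7; (2|7)=+1, (6|7)=-1; (−1)^{0·3·3}·(+1)^3·(-1)^0 = +1.
v=19: a=19^1·(≡8), b=19^1·(≡6) mod 19; (8|19)=-1, (6|19)=+1; (−1)^{1·1·9}·(-1)^1·(+1)^1 = +1.
v=37: a=37^2·(≡4), b=37^3·(≡21) mod 37; (4|37)=+1, (21|37)=+1; (−1)^{2·3·18}·(+1)^3·(+1)^2 = +1.
v=2: v_2(a)=-4, v_2(b)=-12; units ≡ 7, 1 (mod 8); ε·ε+αω+βω = 1·0+-4·0+-12·0 ≡ 0  ⇒  (a,b)_2 = +1.
v=23: a=23^3·(≡5), b=23^4·(≡6) mod 23; (5|23)=-1, (6|23)=+1; (−1)^{3·4·11}·(-1)^4·(+1)^3 = +1.
v=13: a=13^-4·(≡8), b=13^-6·(≡11) mod 13; (8|13)=-1, (11|13)=-1; (−1)^{-4·-6·6}·(-1)^-6·(-1)^-4 = +1.
|Ram(697015, -270655)| = 2, even; anisotropic at {5, 29}.

[5, 29]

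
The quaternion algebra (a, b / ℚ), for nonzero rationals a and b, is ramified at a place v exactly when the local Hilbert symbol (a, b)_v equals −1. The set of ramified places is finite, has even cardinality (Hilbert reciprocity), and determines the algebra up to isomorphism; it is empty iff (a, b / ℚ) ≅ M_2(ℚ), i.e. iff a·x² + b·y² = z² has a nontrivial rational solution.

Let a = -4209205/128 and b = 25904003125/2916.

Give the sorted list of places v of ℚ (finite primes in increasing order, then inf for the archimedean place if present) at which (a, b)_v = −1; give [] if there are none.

Mod squares: a ≡ -10010, b ≡ 5005. Check v ∈ {∞, 2, 3, 5, 7, 11, 13, 29}.
v=11: a=11^1·(≡5), b=11^1·(≡5) mod 11; (5|11)=+1, (5|11)=+1; (−1)^{1·1·5}·(+1)^1·(+1)^1 = -1.
v=∞: -10010 < 0 and 5005 > 0  ⇒  (a,b)_∞ = +1.
v=7: a=7^1·(≡3), b=7^3·(≡4) mod 7; (3|7)=-1, (4|7)=+1; (−1)^{1·3·3}·(-1)^3·(+1)^1 = +1.
v=2: v_2(a)=-7, v_2(b)=-2; units ≡ 3, 5 (mod 8); ε·ε+αω+βω = 1·0+-7·1+-2·1 ≡ 1  ⇒  (a,b)_2 = -1.
v=13: a=13^1·(≡10), b=13^3·(≡7) mod 13; (10|13)=+1, (7|13)=-1; (−1)^{1·3·6}·(+1)^3·(-1)^1 = -1.
v=5: a=5^1·(≡3), b=5^5·(≡1) mod 5; (3|5)=-1, (1|5)=+1; (−1)^{1·5·2}·(-1)^5·(+1)^1 = -1.
v=3: a=3^0·(≡1), b=3^-6·(≡1) mod 3; (1|3)=+1, (1|3)=+1; (−1)^{0·-6·1}·(+1)^-6·(+1)^0 = +1.
v=29: a=29^2·(≡1), b=29^0·(≡11) mod 29; (1|29)=+1, (11|29)=-1; (−1)^{2·0·14}·(+1)^0·(-1)^2 = +1.
(-10010, 5005 / ℚ) ramifies at {2, 5, 11, 13}: a division algebra.

[2, 5, 11, 13]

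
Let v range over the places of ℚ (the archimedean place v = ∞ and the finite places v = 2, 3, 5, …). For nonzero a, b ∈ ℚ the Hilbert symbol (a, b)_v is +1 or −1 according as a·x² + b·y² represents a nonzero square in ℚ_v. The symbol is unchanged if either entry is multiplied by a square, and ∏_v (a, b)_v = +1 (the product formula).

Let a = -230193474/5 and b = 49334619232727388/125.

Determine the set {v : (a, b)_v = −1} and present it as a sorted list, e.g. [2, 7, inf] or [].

Mod squares: a ≡ -570, b ≡ 435. Check v ∈ {∞, 2, 3, 5, 7, 19, 29}.
v=29: a=29^2·(≡15), b=29^3·(≡26) mod 29; (15|29)=-1, (26|29)=-1; (−1)^{2·3·14}·(-1)^3·(-1)^2 = -1.
v=3: a=3^1·(≡2), b=3^5·(≡1) mod 3; (2|3)=-1, (1|3)=+1; (−1)^{1·5·1}·(-1)^5·(+1)^1 = +1.
v=2: v_2(a)=1, v_2(b)=2; units ≡ 3, 3 (mod 8); ε·ε+αω+βω = 1·1+1·1+2·1 ≡ 0  ⇒  (a,b)_2 = +1.
v=5: a=5^-1·(≡1), b=5^-3·(≡3) mod 5; (1|5)=+1, (3|5)=-1; (−1)^{-1·-3·2}·(+1)^-3·(-1)^-1 = -1.
v=19: a=19^1·(≡15), b=19^2·(≡17) mod 19; (15|19)=-1, (17|19)=+1; (−1)^{1·2·9}·(-1)^2·(+1)^1 = +1.
v=∞: -570 < 0 and 435 > 0  ⇒  (a,b)_∞ = +1.
v=7: a=7^4·(≡1), b=7^8·(≡4) mod 7; (1|7)=+1, (4|7)=+1; (−1)^{4·8·3}·(+1)^8·(+1)^4 = +1.
(-570, 435 / ℚ) ramifies at {5, 29}: a division algebra.

[5, 29]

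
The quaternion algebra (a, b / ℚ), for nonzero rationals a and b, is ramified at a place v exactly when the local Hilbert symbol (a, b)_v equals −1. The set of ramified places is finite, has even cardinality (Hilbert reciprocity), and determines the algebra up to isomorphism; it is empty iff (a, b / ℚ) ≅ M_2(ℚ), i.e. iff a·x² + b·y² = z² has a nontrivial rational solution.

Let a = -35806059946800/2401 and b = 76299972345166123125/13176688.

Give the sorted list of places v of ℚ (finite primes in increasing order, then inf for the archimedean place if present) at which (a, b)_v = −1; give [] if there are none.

(a, b) ≡ (-187, 51051) mod (ℚ^×)²; places V = {2, 3, 5, 7, 11, 13, 17, ∞}.
(a,b)_2: α=4, β=-4; u≡5, v≡3 (mod 8); ε(u)ε(v)=0·1, αω(v)=4·1, βω(u)=-4·1; sum ≡ 0  ⇒  +1.
(a,b)_17: α=3, u≡6; β=5, v≡10 (mod 17); (6|17)=-1, (10|17)=-1; sign (−1)^0·-1^5·-1^3 = +1.
(a,b)_7: α=-4, u≡4; β=-7, v≡6 (mod 7); (4|7)=+1, (6|7)=-1; sign (−1)^0·+1^-7·-1^-4 = +1.
(a,b)_13: α=2, u≡8; β=3, v≡9 (mod 13); (8|13)=-1, (9|13)=+1; sign (−1)^0·-1^3·+1^2 = -1.
(a,b)_∞: sgn(-187)=−, sgn(51051)=+, so +1.
(a,b)_3: α=4, u≡2; β=5, v≡1 (mod 3); (2|3)=-1, (1|3)=+1; sign (−1)^0·-1^5·+1^4 = -1.
(a,b)_5: α=2, u≡3; β=4, v≡4 (mod 5); (3|5)=-1, (4|5)=+1; sign (−1)^0·-1^4·+1^2 = +1.
(a,b)_11: α=3, u≡1; β=5, v≡2 (mod 11); (1|11)=+1, (2|11)=-1; sign (−1)^1·+1^5·-1^3 = +1.
|Ram(-187, 51051)| = 2, even; anisotropic at {3, 13}.

[3, 13]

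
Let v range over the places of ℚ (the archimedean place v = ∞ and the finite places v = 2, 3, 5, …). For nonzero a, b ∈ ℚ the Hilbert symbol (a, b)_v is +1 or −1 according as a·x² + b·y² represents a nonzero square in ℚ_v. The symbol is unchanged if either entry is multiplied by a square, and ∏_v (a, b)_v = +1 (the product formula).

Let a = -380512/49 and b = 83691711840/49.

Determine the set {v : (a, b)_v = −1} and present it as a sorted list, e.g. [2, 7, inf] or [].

[3, 5, 23, 31]

Mod squares: a ≡ -23782, b ≡ 43229190. Check v ∈ {∞, 2, 3, 5, 7, 11, 23, 31, 43, 47}.
v=7: a=7^-2·(≡1), b=7^-2·(≡2) mod 7; (1|7)=+1, (2|7)=+1; (−1)^{-2·-2·3}·(+1)^-2·(+1)^-2 = +1.
v=11: a=11^1·(≡5), b=11^2·(≡4) mod 11; (5|11)=+1, (4|11)=+1; (−1)^{1·2·5}·(+1)^2·(+1)^1 = +1.
v=5: a=5^0·(≡2), b=5^1·(≡2) mod 5; (2|5)=-1, (2|5)=-1; (−1)^{0·1·2}·(-1)^1·(-1)^0 = -1.
v=23: a=23^1·(≡13), b=23^1·(≡6) mod 23; (13|23)=+1, (6|23)=+1; (−1)^{1·1·11}·(+1)^1·(+1)^1 = -1.
v=31: a=31^0·(≡30), b=31^1·(≡27) mod 31; (30|31)=-1, (27|31)=-1; (−1)^{0·1·15}·(-1)^1·(-1)^0 = -1.
v=43: a=43^0·(≡35), b=43^1·(≡27) mod 43; (35|43)=+1, (27|43)=-1; (−1)^{0·1·21}·(+1)^1·(-1)^0 = +1.
v=2: v_2(a)=5, v_2(b)=5; units ≡ 5, 3 (mod 8); ε·ε+αω+βω = 0·1+5·1+5·1 ≡ 0  ⇒  (a,b)_2 = +1.
v=47: a=47^1·(≡41), b=47^1·(≡4) mod 47; (41|47)=-1, (4|47)=+1; (−1)^{1·1·23}·(-1)^1·(+1)^1 = +1.
v=∞: -23782 < 0 and 43229190 > 0  ⇒  (a,b)_∞ = +1.
v=3: a=3^0·(≡2), b=3^1·(≡1) mod 3; (2|3)=-1, (1|3)=+1; (−1)^{0·1·1}·(-1)^1·(+1)^0 = -1.
|Ram(-23782, 43229190)| = 4, even; anisotropic at {3, 5, 23, 31}.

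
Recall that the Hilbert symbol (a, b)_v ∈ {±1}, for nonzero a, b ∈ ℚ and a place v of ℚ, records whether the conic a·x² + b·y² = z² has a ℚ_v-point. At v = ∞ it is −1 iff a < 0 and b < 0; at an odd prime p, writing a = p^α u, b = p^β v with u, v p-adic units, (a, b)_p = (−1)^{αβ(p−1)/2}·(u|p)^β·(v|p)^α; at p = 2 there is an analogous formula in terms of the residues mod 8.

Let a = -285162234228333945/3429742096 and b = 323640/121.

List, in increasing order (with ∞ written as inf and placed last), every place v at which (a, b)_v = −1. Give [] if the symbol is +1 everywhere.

(a, b) ≡ (-145, 8990) mod (ℚ^×)²; places V = {2, 3, 5, 7, 11, 29, 31, ∞}.
(a,b)_11: α=-8, u≡9; β=-2, v≡9 (mod 11); (9|11)=+1, (9|11)=+1; sign (−1)^0·+1^-2·+1^-8 = +1.
(a,b)_29: α=5, u≡23; β=1, v≡28 (mod 29); (23|29)=+1, (28|29)=+1; sign (−1)^0·+1^1·+1^5 = +1.
(a,b)_5: α=1, u≡1; β=1, v≡3 (mod 5); (1|5)=+1, (3|5)=-1; sign (−1)^0·+1^1·-1^1 = -1.
(a,b)_2: α=-4, β=3; u≡7, v≡7 (mod 8); ε(u)ε(v)=1·1, αω(v)=-4·0, βω(u)=3·0; sum ≡ 1  ⇒  -1.
(a,b)_7: α=2, u≡4; β=0, v≡1 (mod 7); (4|7)=+1, (1|7)=+1; sign (−1)^0·+1^0·+1^2 = +1.
(a,b)_3: α=10, u≡2; β=2, v≡2 (mod 3); (2|3)=-1, (2|3)=-1; sign (−1)^0·-1^2·-1^10 = +1.
(a,b)_31: α=2, u≡28; β=1, v≡23 (mod 31); (28|31)=+1, (23|31)=-1; sign (−1)^0·+1^1·-1^2 = +1.
(a,b)_∞: sgn(-145)=−, sgn(8990)=+, so +1.
Ram(-145, 8990) = {2, 5}; no ℚ_2-point on the conic.

[2, 5]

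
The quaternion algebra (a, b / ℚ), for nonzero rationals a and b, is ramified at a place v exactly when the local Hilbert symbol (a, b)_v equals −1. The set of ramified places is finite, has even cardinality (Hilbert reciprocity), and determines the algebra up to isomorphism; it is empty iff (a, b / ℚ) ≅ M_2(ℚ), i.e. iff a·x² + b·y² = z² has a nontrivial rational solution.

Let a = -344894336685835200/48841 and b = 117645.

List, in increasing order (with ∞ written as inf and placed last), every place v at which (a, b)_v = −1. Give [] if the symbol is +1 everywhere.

[3, 5, 11, 31]

Mod squares: a ≡ -4807, b ≡ 117645. Check v ∈ {∞, 2, 3, 5, 11, 13, 17, 19, 23, 31}.
v=5: a=5^2·(≡2), b=5^1·(≡4) mod 5; (2|5)=-1, (4|5)=+1; (−1)^{2·1·2}·(-1)^1·(+1)^2 = -1.
v=19: a=19^1·(≡13), b=19^0·(≡16) mod 19; (13|19)=-1, (16|19)=+1; (−1)^{1·0·9}·(-1)^0·(+1)^1 = +1.
v=17: a=17^-2·(≡15), b=17^0·(≡5) mod 17; (15|17)=+1, (5|17)=-1; (−1)^{-2·0·8}·(+1)^0·(-1)^-2 = +1.
v=13: a=13^-2·(≡3), b=13^0·(≡8) mod 13; (3|13)=+1, (8|13)=-1; (−1)^{-2·0·6}·(+1)^0·(-1)^-2 = +1.
v=2: v_2(a)=6, v_2(b)=0; units ≡ 1, 5 (mod 8); ε·ε+αω+βω = 0·0+6·1+0·0 ≡ 0  ⇒  (a,b)_2 = +1.
v=3: a=3^6·(≡2), b=3^1·(≡2) mod 3; (2|3)=-1, (2|3)=-1; (−1)^{6·1·1}·(-1)^1·(-1)^6 = -1.
v=∞: -4807 < 0 and 117645 > 0  ⇒  (a,b)_∞ = +1.
v=31: a=31^2·(≡11), b=31^1·(≡13) mod 31; (11|31)=-1, (13|31)=-1; (−1)^{2·1·15}·(-1)^1·(-1)^2 = -1.
v=23: a=23^3·(≡5), b=23^1·(≡9) mod 23; (5|23)=-1, (9|23)=+1; (−1)^{3·1·11}·(-1)^1·(+1)^3 = +1.
v=11: a=11^3·(≡4), b=11^1·(≡3) mod 11; (4|11)=+1, (3|11)=+1; (−1)^{3·1·5}·(+1)^1·(+1)^3 = -1.
(-4807, 117645 / ℚ) ramifies at {3, 5, 11, 31}: a division algebra.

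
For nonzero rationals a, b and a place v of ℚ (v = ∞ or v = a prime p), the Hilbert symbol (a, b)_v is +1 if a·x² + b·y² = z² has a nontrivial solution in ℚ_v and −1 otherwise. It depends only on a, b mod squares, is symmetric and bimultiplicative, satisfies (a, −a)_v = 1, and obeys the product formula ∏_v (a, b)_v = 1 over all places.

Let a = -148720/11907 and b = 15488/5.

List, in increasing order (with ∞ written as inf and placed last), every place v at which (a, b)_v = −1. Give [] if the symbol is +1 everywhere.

[2, 11]

(a, b) ≡ (-165, 10) mod (ℚ^×)²; places V = {2, 3, 5, 7, 11, 13, ∞}.
(a,b)_3: α=-5, u≡2; β=0, v≡1 (mod 3); (2|3)=-1, (1|3)=+1; sign (−1)^0·-1^0·+1^-5 = +1.
(a,b)_∞: sgn(-165)=−, sgn(10)=+, so +1.
(a,b)_11: α=1, u≡2; β=2, v≡8 (mod 11); (2|11)=-1, (8|11)=-1; sign (−1)^0·-1^2·-1^1 = -1.
(a,b)_7: α=-2, u≡6; β=0, v≡5 (mod 7); (6|7)=-1, (5|7)=-1; sign (−1)^0·-1^0·-1^-2 = +1.
(a,b)_13: α=2, u≡9; β=0, v≡1 (mod 13); (9|13)=+1, (1|13)=+1; sign (−1)^0·+1^0·+1^2 = +1.
(a,b)_5: α=1, u≡3; β=-1, v≡3 (mod 5); (3|5)=-1, (3|5)=-1; sign (−1)^0·-1^-1·-1^1 = +1.
(a,b)_2: α=4, β=7; u≡3, v≡5 (mod 8); ε(u)ε(v)=1·0, αω(v)=4·1, βω(u)=7·1; sum ≡ 1  ⇒  -1.
Ram(-165, 10) = {2, 11}; no ℚ_2-point on the conic.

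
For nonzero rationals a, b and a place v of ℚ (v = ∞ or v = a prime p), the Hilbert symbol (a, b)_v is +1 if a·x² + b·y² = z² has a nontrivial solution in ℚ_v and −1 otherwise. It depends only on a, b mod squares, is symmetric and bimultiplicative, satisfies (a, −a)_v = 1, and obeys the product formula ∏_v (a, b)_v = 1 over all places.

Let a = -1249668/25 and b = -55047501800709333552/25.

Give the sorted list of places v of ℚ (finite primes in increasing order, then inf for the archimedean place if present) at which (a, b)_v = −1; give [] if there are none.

(a, b) ≡ (-3857, -97643) mod (ℚ^×)²; places V = {2, 3, 5, 7, 13, 19, 29, 37, ∞}.
(a,b)_19: α=1, u≡1; β=4, v≡7 (mod 19); (1|19)=+1, (7|19)=+1; sign (−1)^0·+1^4·+1^1 = +1.
(a,b)_37: α=0, u≡21; β=1, v≡3 (mod 37); (21|37)=+1, (3|37)=+1; sign (−1)^0·+1^1·+1^0 = +1.
(a,b)_13: α=0, u≡4; β=1, v≡1 (mod 13); (4|13)=+1, (1|13)=+1; sign (−1)^0·+1^1·+1^0 = +1.
(a,b)_7: α=1, u≡1; β=3, v≡4 (mod 7); (1|7)=+1, (4|7)=+1; sign (−1)^1·+1^3·+1^1 = -1.
(a,b)_∞: sgn(-3857)=−, sgn(-97643)=−, so -1.
(a,b)_3: α=4, u≡1; β=8, v≡1 (mod 3); (1|3)=+1, (1|3)=+1; sign (−1)^0·+1^8·+1^4 = +1.
(a,b)_29: α=1, u≡14; β=3, v≡10 (mod 29); (14|29)=-1, (10|29)=-1; sign (−1)^0·-1^3·-1^1 = +1.
(a,b)_2: α=2, β=4; u≡7, v≡5 (mod 8); ε(u)ε(v)=1·0, αω(v)=2·1, βω(u)=4·0; sum ≡ 0  ⇒  +1.
(a,b)_5: α=-2, u≡2; β=-2, v≡3 (mod 5); (2|5)=-1, (3|5)=-1; sign (−1)^0·-1^-2·-1^-2 = +1.
(-3857, -97643 / ℚ) ramifies at {7, ∞}: a division algebra.

[7, inf]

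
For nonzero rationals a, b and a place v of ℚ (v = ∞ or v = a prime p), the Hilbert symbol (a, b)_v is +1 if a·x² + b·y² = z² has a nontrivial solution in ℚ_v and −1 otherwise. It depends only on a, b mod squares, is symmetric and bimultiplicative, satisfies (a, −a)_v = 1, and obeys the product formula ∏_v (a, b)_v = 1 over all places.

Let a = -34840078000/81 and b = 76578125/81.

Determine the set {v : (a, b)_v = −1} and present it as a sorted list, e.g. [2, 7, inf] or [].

[29, 41]

Mod squares: a ≡ -1777555, b ≡ 29. Check v ∈ {∞, 2, 3, 5, 7, 13, 23, 29, 41}.
v=5: a=5^3·(≡1), b=5^6·(≡1) mod 5; (1|5)=+1, (1|5)=+1; (−1)^{3·6·2}·(+1)^6·(+1)^3 = +1.
v=23: a=23^1·(≡6), b=23^0·(≡9) mod 23; (6|23)=+1, (9|23)=+1; (−1)^{1·0·11}·(+1)^0·(+1)^1 = +1.
v=13: a=13^1·(≡10), b=13^2·(≡12) mod 13; (10|13)=+1, (12|13)=+1; (−1)^{1·2·6}·(+1)^2·(+1)^1 = +1.
v=∞: -1777555 < 0 and 29 > 0  ⇒  (a,b)_∞ = +1.
v=41: a=41^1·(≡36), b=41^0·(≡35) mod 41; (36|41)=+1, (35|41)=-1; (−1)^{1·0·20}·(+1)^0·(-1)^1 = -1.
v=29: a=29^1·(≡17), b=29^1·(≡24) mod 29; (17|29)=-1, (24|29)=+1; (−1)^{1·1·14}·(-1)^1·(+1)^1 = -1.
v=2: v_2(a)=4, v_2(b)=0; units ≡ 5, 5 (mod 8); ε·ε+αω+βω = 0·0+4·1+0·1 ≡ 0  ⇒  (a,b)_2 = +1.
v=7: a=7^2·(≡1), b=7^0·(≡2) mod 7; (1|7)=+1, (2|7)=+1; (−1)^{2·0·3}·(+1)^0·(+1)^2 = +1.
v=3: a=3^-4·(≡2), b=3^-4·(≡2) mod 3; (2|3)=-1, (2|3)=-1; (−1)^{-4·-4·1}·(-1)^-4·(-1)^-4 = +1.
(-1777555, 29 / ℚ) ramifies at {29, 41}: a division algebra.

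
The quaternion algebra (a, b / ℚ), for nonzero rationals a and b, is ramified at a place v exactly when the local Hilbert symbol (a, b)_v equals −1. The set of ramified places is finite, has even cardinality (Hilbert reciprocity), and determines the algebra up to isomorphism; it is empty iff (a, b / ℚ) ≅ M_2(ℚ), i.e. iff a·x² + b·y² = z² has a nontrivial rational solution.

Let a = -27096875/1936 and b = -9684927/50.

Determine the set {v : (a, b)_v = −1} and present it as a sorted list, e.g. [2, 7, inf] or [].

[2, 7, 19, 23, 29, inf]

Mod squares: a ≡ -43355, b ≡ -239134. Check v ∈ {∞, 2, 3, 5, 7, 11, 13, 19, 23, 29, 31}.
v=13: a=13^1·(≡7), b=13^0·(≡9) mod 13; (7|13)=-1, (9|13)=+1; (−1)^{1·0·6}·(-1)^0·(+1)^1 = +1.
v=5: a=5^5·(≡4), b=5^-2·(≡4) mod 5; (4|5)=+1, (4|5)=+1; (−1)^{5·-2·2}·(+1)^-2·(+1)^5 = +1.
v=23: a=23^1·(≡1), b=23^0·(≡7) mod 23; (1|23)=+1, (7|23)=-1; (−1)^{1·0·11}·(+1)^0·(-1)^1 = -1.
v=∞: -43355 < 0 and -239134 < 0  ⇒  (a,b)_∞ = -1.
v=31: a=31^0·(≡5), b=31^1·(≡18) mod 31; (5|31)=+1, (18|31)=+1; (−1)^{0·1·15}·(+1)^1·(+1)^0 = +1.
v=29: a=29^1·(≡20), b=29^1·(≡18) mod 29; (20|29)=+1, (18|29)=-1; (−1)^{1·1·14}·(+1)^1·(-1)^1 = -1.
v=2: v_2(a)=-4, v_2(b)=-1; units ≡ 5, 1 (mod 8); ε·ε+αω+βω = 0·0+-4·0+-1·1 ≡ 1  ⇒  (a,b)_2 = -1.
v=7: a=7^0·(≡5), b=7^1·(≡3) mod 7; (5|7)=-1, (3|7)=-1; (−1)^{0·1·3}·(-1)^1·(-1)^0 = -1.
v=11: a=11^-2·(≡6), b=11^0·(≡2) mod 11; (6|11)=-1, (2|11)=-1; (−1)^{-2·0·5}·(-1)^0·(-1)^-2 = +1.
v=19: a=19^0·(≡3), b=19^1·(≡11) mod 19; (3|19)=-1, (11|19)=+1; (−1)^{0·1·9}·(-1)^1·(+1)^0 = -1.
v=3: a=3^0·(≡1), b=3^4·(≡2) mod 3; (1|3)=+1, (2|3)=-1; (−1)^{0·4·1}·(+1)^4·(-1)^0 = +1.
(-43355, -239134 / ℚ) ramifies at {2, 7, 19, 23, 29, ∞}: a division algebra.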